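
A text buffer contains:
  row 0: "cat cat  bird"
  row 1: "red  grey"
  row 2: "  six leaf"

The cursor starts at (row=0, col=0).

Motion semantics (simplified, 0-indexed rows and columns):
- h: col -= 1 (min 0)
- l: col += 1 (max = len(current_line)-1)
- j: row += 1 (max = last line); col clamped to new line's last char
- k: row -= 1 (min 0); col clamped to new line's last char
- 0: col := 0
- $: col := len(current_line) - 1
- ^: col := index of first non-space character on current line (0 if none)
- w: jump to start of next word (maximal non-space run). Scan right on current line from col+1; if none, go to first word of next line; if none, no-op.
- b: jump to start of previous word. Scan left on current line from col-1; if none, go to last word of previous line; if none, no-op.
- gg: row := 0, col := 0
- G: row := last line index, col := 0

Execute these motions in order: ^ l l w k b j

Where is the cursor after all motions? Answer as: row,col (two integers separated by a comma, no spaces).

After 1 (^): row=0 col=0 char='c'
After 2 (l): row=0 col=1 char='a'
After 3 (l): row=0 col=2 char='t'
After 4 (w): row=0 col=4 char='c'
After 5 (k): row=0 col=4 char='c'
After 6 (b): row=0 col=0 char='c'
After 7 (j): row=1 col=0 char='r'

Answer: 1,0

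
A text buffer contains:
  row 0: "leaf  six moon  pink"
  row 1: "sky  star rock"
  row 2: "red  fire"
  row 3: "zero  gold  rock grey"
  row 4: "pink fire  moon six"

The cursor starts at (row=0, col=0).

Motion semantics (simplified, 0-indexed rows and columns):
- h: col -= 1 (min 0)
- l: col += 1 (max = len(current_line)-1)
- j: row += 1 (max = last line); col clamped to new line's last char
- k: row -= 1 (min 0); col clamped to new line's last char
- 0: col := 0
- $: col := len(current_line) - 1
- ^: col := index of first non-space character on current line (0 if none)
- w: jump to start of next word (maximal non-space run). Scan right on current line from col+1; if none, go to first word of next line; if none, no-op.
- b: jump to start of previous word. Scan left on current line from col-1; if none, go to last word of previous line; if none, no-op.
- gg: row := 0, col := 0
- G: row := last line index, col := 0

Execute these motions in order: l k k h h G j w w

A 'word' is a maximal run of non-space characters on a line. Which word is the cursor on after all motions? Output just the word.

Answer: moon

Derivation:
After 1 (l): row=0 col=1 char='e'
After 2 (k): row=0 col=1 char='e'
After 3 (k): row=0 col=1 char='e'
After 4 (h): row=0 col=0 char='l'
After 5 (h): row=0 col=0 char='l'
After 6 (G): row=4 col=0 char='p'
After 7 (j): row=4 col=0 char='p'
After 8 (w): row=4 col=5 char='f'
After 9 (w): row=4 col=11 char='m'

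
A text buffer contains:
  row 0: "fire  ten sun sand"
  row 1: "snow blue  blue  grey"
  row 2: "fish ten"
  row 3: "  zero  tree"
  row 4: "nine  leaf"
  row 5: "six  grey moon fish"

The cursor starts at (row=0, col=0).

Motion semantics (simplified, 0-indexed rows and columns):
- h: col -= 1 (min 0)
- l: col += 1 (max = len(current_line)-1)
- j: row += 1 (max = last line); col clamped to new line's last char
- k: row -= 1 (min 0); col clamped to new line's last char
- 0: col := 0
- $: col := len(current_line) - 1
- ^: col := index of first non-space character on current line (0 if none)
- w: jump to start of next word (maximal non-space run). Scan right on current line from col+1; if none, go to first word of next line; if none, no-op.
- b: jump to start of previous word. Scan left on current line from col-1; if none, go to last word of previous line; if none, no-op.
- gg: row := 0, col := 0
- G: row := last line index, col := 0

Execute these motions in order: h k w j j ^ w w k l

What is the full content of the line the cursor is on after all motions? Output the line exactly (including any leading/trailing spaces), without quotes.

After 1 (h): row=0 col=0 char='f'
After 2 (k): row=0 col=0 char='f'
After 3 (w): row=0 col=6 char='t'
After 4 (j): row=1 col=6 char='l'
After 5 (j): row=2 col=6 char='e'
After 6 (^): row=2 col=0 char='f'
After 7 (w): row=2 col=5 char='t'
After 8 (w): row=3 col=2 char='z'
After 9 (k): row=2 col=2 char='s'
After 10 (l): row=2 col=3 char='h'

Answer: fish ten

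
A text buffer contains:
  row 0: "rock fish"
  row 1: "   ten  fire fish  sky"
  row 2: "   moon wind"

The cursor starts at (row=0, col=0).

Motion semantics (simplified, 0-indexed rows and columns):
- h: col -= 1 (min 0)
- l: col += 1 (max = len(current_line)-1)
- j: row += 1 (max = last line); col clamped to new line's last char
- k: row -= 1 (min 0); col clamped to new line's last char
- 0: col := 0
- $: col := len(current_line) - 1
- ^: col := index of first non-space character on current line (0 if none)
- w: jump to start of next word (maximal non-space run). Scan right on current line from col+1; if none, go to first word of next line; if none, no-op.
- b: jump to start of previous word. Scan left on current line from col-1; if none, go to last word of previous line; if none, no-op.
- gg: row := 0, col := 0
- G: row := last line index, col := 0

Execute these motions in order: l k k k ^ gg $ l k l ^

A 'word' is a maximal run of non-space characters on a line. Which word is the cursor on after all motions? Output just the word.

After 1 (l): row=0 col=1 char='o'
After 2 (k): row=0 col=1 char='o'
After 3 (k): row=0 col=1 char='o'
After 4 (k): row=0 col=1 char='o'
After 5 (^): row=0 col=0 char='r'
After 6 (gg): row=0 col=0 char='r'
After 7 ($): row=0 col=8 char='h'
After 8 (l): row=0 col=8 char='h'
After 9 (k): row=0 col=8 char='h'
After 10 (l): row=0 col=8 char='h'
After 11 (^): row=0 col=0 char='r'

Answer: rock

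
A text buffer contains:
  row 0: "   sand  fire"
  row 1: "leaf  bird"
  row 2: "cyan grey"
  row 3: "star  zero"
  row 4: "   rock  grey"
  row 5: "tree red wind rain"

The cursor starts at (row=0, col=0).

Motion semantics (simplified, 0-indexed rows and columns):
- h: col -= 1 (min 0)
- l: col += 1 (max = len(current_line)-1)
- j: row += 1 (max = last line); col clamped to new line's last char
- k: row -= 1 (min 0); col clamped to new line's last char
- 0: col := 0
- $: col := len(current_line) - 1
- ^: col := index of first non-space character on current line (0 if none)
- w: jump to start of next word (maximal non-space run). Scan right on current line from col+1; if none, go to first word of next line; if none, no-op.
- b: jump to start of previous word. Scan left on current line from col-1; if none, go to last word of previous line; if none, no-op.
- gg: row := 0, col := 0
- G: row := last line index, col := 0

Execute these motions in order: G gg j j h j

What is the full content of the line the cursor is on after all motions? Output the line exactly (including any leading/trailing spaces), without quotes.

After 1 (G): row=5 col=0 char='t'
After 2 (gg): row=0 col=0 char='_'
After 3 (j): row=1 col=0 char='l'
After 4 (j): row=2 col=0 char='c'
After 5 (h): row=2 col=0 char='c'
After 6 (j): row=3 col=0 char='s'

Answer: star  zero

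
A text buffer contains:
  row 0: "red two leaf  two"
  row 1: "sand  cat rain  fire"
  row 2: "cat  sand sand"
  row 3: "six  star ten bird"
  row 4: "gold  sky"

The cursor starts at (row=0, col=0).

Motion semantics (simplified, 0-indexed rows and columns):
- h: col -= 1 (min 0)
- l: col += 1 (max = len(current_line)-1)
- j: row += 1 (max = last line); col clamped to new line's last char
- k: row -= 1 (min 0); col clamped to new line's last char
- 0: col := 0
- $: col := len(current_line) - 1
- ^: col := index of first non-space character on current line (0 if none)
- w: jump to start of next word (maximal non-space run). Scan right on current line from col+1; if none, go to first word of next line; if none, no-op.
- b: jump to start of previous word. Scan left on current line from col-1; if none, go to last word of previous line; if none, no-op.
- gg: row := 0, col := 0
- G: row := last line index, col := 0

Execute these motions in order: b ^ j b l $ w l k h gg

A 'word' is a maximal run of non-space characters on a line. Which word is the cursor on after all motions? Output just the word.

After 1 (b): row=0 col=0 char='r'
After 2 (^): row=0 col=0 char='r'
After 3 (j): row=1 col=0 char='s'
After 4 (b): row=0 col=14 char='t'
After 5 (l): row=0 col=15 char='w'
After 6 ($): row=0 col=16 char='o'
After 7 (w): row=1 col=0 char='s'
After 8 (l): row=1 col=1 char='a'
After 9 (k): row=0 col=1 char='e'
After 10 (h): row=0 col=0 char='r'
After 11 (gg): row=0 col=0 char='r'

Answer: red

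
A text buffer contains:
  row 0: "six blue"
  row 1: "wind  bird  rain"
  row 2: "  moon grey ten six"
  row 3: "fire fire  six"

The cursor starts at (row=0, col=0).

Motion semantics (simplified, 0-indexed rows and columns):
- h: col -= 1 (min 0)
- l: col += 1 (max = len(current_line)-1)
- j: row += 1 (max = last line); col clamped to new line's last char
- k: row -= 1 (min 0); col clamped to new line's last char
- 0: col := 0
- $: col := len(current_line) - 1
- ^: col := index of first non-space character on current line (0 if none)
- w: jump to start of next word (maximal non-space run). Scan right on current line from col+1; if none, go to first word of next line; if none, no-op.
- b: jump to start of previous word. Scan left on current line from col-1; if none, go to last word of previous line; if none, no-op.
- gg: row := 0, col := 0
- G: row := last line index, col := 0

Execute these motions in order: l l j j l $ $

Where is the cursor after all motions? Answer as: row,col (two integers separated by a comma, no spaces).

After 1 (l): row=0 col=1 char='i'
After 2 (l): row=0 col=2 char='x'
After 3 (j): row=1 col=2 char='n'
After 4 (j): row=2 col=2 char='m'
After 5 (l): row=2 col=3 char='o'
After 6 ($): row=2 col=18 char='x'
After 7 ($): row=2 col=18 char='x'

Answer: 2,18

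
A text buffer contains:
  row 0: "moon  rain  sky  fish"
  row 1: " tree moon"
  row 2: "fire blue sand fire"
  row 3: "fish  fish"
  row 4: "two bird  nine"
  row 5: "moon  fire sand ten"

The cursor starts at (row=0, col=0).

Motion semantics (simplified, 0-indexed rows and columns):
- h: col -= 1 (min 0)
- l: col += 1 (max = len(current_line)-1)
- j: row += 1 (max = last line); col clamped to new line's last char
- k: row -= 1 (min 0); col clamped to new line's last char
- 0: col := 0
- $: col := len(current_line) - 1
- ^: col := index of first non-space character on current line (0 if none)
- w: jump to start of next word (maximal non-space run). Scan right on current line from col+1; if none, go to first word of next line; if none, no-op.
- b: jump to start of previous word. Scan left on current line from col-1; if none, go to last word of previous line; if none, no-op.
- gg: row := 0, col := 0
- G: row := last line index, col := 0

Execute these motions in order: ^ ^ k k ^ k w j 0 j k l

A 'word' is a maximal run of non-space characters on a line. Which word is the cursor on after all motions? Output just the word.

After 1 (^): row=0 col=0 char='m'
After 2 (^): row=0 col=0 char='m'
After 3 (k): row=0 col=0 char='m'
After 4 (k): row=0 col=0 char='m'
After 5 (^): row=0 col=0 char='m'
After 6 (k): row=0 col=0 char='m'
After 7 (w): row=0 col=6 char='r'
After 8 (j): row=1 col=6 char='m'
After 9 (0): row=1 col=0 char='_'
After 10 (j): row=2 col=0 char='f'
After 11 (k): row=1 col=0 char='_'
After 12 (l): row=1 col=1 char='t'

Answer: tree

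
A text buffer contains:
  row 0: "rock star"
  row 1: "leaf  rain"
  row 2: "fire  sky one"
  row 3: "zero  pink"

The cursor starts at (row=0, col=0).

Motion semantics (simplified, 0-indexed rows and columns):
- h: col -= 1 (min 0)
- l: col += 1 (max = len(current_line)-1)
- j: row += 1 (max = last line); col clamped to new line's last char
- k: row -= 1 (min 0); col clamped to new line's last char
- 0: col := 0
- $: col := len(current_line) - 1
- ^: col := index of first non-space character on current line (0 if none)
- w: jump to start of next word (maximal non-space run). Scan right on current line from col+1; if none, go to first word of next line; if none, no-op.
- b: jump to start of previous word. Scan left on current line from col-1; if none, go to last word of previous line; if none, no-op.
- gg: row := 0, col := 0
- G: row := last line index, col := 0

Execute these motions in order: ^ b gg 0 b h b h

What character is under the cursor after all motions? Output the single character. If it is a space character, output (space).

Answer: r

Derivation:
After 1 (^): row=0 col=0 char='r'
After 2 (b): row=0 col=0 char='r'
After 3 (gg): row=0 col=0 char='r'
After 4 (0): row=0 col=0 char='r'
After 5 (b): row=0 col=0 char='r'
After 6 (h): row=0 col=0 char='r'
After 7 (b): row=0 col=0 char='r'
After 8 (h): row=0 col=0 char='r'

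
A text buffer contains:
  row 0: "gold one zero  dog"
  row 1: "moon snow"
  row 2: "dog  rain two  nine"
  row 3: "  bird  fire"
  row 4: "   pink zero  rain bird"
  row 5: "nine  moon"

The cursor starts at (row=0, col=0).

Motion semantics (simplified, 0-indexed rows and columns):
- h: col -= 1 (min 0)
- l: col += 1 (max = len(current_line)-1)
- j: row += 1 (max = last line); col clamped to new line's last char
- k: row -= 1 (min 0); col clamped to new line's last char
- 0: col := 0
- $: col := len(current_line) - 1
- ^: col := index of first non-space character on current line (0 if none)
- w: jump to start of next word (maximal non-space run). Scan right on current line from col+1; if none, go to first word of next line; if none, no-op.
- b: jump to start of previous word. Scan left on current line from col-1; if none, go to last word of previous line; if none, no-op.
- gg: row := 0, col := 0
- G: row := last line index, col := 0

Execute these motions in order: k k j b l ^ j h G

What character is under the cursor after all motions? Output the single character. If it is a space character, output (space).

After 1 (k): row=0 col=0 char='g'
After 2 (k): row=0 col=0 char='g'
After 3 (j): row=1 col=0 char='m'
After 4 (b): row=0 col=15 char='d'
After 5 (l): row=0 col=16 char='o'
After 6 (^): row=0 col=0 char='g'
After 7 (j): row=1 col=0 char='m'
After 8 (h): row=1 col=0 char='m'
After 9 (G): row=5 col=0 char='n'

Answer: n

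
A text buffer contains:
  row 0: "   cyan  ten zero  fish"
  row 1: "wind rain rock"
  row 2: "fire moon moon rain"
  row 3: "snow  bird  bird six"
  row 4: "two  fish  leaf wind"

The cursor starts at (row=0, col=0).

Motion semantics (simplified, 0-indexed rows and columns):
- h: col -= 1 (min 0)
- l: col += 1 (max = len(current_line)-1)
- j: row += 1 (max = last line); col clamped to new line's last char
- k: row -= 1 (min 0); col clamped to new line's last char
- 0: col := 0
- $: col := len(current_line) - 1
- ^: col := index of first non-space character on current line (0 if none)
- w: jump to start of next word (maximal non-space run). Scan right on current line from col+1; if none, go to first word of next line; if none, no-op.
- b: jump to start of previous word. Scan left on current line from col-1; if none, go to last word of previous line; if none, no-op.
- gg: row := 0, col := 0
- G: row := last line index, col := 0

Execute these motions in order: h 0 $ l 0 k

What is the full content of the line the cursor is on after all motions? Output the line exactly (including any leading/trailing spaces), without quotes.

Answer:    cyan  ten zero  fish

Derivation:
After 1 (h): row=0 col=0 char='_'
After 2 (0): row=0 col=0 char='_'
After 3 ($): row=0 col=22 char='h'
After 4 (l): row=0 col=22 char='h'
After 5 (0): row=0 col=0 char='_'
After 6 (k): row=0 col=0 char='_'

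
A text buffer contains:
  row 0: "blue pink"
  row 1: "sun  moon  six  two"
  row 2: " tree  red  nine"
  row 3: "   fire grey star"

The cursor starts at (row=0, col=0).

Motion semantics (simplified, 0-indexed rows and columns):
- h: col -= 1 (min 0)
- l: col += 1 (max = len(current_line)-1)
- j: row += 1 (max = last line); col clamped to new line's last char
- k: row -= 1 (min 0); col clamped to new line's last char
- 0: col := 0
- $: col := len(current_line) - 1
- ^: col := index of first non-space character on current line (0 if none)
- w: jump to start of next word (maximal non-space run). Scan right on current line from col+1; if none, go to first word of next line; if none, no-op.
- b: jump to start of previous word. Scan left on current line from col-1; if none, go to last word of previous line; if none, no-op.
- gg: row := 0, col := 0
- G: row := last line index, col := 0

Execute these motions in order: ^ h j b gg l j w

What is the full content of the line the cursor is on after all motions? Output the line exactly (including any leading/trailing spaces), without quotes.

Answer: sun  moon  six  two

Derivation:
After 1 (^): row=0 col=0 char='b'
After 2 (h): row=0 col=0 char='b'
After 3 (j): row=1 col=0 char='s'
After 4 (b): row=0 col=5 char='p'
After 5 (gg): row=0 col=0 char='b'
After 6 (l): row=0 col=1 char='l'
After 7 (j): row=1 col=1 char='u'
After 8 (w): row=1 col=5 char='m'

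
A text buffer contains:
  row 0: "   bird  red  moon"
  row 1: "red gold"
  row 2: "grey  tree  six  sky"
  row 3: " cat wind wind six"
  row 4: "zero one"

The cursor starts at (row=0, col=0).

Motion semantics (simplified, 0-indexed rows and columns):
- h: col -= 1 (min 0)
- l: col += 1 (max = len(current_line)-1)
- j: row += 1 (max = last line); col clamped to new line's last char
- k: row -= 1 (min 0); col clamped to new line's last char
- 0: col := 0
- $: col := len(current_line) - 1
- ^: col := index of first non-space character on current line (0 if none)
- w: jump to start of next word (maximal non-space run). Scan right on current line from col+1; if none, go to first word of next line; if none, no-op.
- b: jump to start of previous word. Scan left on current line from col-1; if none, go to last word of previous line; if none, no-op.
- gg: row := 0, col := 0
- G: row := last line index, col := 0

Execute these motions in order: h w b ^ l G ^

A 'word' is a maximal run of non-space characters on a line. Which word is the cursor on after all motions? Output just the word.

After 1 (h): row=0 col=0 char='_'
After 2 (w): row=0 col=3 char='b'
After 3 (b): row=0 col=3 char='b'
After 4 (^): row=0 col=3 char='b'
After 5 (l): row=0 col=4 char='i'
After 6 (G): row=4 col=0 char='z'
After 7 (^): row=4 col=0 char='z'

Answer: zero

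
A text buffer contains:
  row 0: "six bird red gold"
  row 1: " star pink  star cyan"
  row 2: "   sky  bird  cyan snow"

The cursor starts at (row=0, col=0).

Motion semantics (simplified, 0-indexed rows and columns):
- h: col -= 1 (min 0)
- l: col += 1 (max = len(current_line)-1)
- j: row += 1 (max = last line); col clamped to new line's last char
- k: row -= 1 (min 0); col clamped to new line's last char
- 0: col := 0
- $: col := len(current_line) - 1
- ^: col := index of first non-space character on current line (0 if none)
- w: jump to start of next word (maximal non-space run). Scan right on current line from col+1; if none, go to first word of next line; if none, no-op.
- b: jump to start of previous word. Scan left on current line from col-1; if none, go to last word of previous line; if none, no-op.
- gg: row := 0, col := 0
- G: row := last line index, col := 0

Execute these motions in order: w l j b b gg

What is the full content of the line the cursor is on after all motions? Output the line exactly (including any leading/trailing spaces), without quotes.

After 1 (w): row=0 col=4 char='b'
After 2 (l): row=0 col=5 char='i'
After 3 (j): row=1 col=5 char='_'
After 4 (b): row=1 col=1 char='s'
After 5 (b): row=0 col=13 char='g'
After 6 (gg): row=0 col=0 char='s'

Answer: six bird red gold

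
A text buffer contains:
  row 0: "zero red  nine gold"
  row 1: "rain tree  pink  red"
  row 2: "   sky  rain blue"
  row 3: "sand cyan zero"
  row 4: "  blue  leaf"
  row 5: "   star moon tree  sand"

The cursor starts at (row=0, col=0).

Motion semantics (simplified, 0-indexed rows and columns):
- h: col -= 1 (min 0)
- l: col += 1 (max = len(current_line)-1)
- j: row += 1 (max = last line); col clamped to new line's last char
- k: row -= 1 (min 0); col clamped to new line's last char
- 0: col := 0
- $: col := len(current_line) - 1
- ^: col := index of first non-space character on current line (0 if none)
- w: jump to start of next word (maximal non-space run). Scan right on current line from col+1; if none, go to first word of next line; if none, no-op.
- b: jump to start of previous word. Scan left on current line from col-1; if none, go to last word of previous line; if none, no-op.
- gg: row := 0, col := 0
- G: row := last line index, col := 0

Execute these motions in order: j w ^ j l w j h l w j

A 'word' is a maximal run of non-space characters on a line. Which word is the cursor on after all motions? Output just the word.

Answer: blue

Derivation:
After 1 (j): row=1 col=0 char='r'
After 2 (w): row=1 col=5 char='t'
After 3 (^): row=1 col=0 char='r'
After 4 (j): row=2 col=0 char='_'
After 5 (l): row=2 col=1 char='_'
After 6 (w): row=2 col=3 char='s'
After 7 (j): row=3 col=3 char='d'
After 8 (h): row=3 col=2 char='n'
After 9 (l): row=3 col=3 char='d'
After 10 (w): row=3 col=5 char='c'
After 11 (j): row=4 col=5 char='e'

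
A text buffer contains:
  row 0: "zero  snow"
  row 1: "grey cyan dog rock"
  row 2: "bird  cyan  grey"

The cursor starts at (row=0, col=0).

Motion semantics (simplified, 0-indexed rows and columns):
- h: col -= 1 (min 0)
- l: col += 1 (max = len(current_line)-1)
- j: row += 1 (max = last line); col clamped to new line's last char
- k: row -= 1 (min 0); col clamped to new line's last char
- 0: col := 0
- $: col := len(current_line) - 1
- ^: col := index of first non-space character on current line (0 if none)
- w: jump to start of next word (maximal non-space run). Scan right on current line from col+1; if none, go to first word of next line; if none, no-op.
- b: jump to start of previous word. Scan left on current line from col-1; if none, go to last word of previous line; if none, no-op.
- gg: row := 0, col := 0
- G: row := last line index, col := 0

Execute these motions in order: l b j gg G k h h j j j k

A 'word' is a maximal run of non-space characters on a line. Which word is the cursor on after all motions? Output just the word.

Answer: grey

Derivation:
After 1 (l): row=0 col=1 char='e'
After 2 (b): row=0 col=0 char='z'
After 3 (j): row=1 col=0 char='g'
After 4 (gg): row=0 col=0 char='z'
After 5 (G): row=2 col=0 char='b'
After 6 (k): row=1 col=0 char='g'
After 7 (h): row=1 col=0 char='g'
After 8 (h): row=1 col=0 char='g'
After 9 (j): row=2 col=0 char='b'
After 10 (j): row=2 col=0 char='b'
After 11 (j): row=2 col=0 char='b'
After 12 (k): row=1 col=0 char='g'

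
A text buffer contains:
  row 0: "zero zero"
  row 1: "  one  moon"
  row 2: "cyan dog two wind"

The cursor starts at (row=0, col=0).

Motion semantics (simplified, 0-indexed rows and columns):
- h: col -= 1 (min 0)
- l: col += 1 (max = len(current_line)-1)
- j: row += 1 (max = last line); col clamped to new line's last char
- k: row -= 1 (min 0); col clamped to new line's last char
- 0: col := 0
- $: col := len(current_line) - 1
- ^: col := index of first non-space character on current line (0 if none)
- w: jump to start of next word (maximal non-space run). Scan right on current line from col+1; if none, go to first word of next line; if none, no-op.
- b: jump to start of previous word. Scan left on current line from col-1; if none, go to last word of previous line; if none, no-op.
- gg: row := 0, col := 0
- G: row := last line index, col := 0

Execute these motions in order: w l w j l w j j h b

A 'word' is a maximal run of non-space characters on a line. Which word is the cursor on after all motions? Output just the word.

Answer: cyan

Derivation:
After 1 (w): row=0 col=5 char='z'
After 2 (l): row=0 col=6 char='e'
After 3 (w): row=1 col=2 char='o'
After 4 (j): row=2 col=2 char='a'
After 5 (l): row=2 col=3 char='n'
After 6 (w): row=2 col=5 char='d'
After 7 (j): row=2 col=5 char='d'
After 8 (j): row=2 col=5 char='d'
After 9 (h): row=2 col=4 char='_'
After 10 (b): row=2 col=0 char='c'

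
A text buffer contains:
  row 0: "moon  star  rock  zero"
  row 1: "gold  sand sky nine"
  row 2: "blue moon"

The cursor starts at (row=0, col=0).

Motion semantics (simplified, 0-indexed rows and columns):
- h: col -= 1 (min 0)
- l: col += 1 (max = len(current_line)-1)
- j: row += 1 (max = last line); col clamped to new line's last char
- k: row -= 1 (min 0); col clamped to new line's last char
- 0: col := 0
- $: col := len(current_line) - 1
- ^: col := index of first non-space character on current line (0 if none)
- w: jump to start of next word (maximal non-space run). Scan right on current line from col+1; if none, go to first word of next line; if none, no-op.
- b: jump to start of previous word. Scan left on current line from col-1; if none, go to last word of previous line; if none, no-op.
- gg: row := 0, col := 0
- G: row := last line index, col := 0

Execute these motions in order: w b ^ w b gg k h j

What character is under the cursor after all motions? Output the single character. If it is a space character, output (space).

After 1 (w): row=0 col=6 char='s'
After 2 (b): row=0 col=0 char='m'
After 3 (^): row=0 col=0 char='m'
After 4 (w): row=0 col=6 char='s'
After 5 (b): row=0 col=0 char='m'
After 6 (gg): row=0 col=0 char='m'
After 7 (k): row=0 col=0 char='m'
After 8 (h): row=0 col=0 char='m'
After 9 (j): row=1 col=0 char='g'

Answer: g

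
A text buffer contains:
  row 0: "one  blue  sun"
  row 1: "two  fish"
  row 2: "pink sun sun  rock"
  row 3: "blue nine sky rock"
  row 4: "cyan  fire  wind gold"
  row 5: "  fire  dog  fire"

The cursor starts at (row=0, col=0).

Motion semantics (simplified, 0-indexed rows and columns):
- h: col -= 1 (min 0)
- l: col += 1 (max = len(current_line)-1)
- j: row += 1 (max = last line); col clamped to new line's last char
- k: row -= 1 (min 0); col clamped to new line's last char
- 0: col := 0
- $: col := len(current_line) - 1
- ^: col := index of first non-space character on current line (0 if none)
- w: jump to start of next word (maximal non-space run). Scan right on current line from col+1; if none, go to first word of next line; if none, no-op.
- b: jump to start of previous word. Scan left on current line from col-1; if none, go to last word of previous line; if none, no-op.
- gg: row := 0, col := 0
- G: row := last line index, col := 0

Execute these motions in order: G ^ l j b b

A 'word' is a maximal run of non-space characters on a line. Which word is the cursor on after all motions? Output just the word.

After 1 (G): row=5 col=0 char='_'
After 2 (^): row=5 col=2 char='f'
After 3 (l): row=5 col=3 char='i'
After 4 (j): row=5 col=3 char='i'
After 5 (b): row=5 col=2 char='f'
After 6 (b): row=4 col=17 char='g'

Answer: gold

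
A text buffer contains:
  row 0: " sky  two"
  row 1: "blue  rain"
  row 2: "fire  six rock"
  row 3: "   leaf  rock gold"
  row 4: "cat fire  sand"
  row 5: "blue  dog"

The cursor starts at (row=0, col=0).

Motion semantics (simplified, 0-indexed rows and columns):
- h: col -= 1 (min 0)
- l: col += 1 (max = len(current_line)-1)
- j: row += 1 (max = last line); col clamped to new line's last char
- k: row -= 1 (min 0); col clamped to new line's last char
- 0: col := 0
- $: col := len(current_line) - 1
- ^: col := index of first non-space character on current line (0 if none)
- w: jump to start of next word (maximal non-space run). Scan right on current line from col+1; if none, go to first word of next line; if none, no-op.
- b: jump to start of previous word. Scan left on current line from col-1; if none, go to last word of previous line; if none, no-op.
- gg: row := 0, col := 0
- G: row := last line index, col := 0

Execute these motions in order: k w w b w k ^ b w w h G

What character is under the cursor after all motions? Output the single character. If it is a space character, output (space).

After 1 (k): row=0 col=0 char='_'
After 2 (w): row=0 col=1 char='s'
After 3 (w): row=0 col=6 char='t'
After 4 (b): row=0 col=1 char='s'
After 5 (w): row=0 col=6 char='t'
After 6 (k): row=0 col=6 char='t'
After 7 (^): row=0 col=1 char='s'
After 8 (b): row=0 col=1 char='s'
After 9 (w): row=0 col=6 char='t'
After 10 (w): row=1 col=0 char='b'
After 11 (h): row=1 col=0 char='b'
After 12 (G): row=5 col=0 char='b'

Answer: b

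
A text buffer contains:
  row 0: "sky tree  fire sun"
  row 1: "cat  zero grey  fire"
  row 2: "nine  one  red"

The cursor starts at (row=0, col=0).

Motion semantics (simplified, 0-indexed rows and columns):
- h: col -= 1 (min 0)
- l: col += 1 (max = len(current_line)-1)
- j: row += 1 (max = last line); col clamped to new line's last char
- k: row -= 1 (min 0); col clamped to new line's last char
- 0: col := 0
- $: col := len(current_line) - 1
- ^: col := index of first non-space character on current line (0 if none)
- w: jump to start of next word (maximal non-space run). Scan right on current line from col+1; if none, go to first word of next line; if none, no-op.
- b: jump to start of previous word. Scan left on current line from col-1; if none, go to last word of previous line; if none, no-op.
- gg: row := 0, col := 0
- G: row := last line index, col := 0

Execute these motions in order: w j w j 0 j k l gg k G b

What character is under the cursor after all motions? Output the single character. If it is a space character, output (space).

Answer: f

Derivation:
After 1 (w): row=0 col=4 char='t'
After 2 (j): row=1 col=4 char='_'
After 3 (w): row=1 col=5 char='z'
After 4 (j): row=2 col=5 char='_'
After 5 (0): row=2 col=0 char='n'
After 6 (j): row=2 col=0 char='n'
After 7 (k): row=1 col=0 char='c'
After 8 (l): row=1 col=1 char='a'
After 9 (gg): row=0 col=0 char='s'
After 10 (k): row=0 col=0 char='s'
After 11 (G): row=2 col=0 char='n'
After 12 (b): row=1 col=16 char='f'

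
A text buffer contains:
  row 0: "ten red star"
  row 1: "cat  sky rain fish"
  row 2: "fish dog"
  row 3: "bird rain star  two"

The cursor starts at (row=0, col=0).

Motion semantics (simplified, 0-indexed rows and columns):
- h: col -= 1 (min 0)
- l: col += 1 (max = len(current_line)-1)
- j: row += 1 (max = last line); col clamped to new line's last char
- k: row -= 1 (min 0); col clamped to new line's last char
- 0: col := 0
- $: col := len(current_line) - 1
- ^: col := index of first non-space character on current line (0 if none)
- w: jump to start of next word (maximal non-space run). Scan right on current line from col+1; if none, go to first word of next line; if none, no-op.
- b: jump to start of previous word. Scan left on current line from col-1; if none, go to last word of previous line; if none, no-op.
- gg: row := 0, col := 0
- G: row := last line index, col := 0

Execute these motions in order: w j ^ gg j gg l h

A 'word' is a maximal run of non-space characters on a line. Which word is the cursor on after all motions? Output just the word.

Answer: ten

Derivation:
After 1 (w): row=0 col=4 char='r'
After 2 (j): row=1 col=4 char='_'
After 3 (^): row=1 col=0 char='c'
After 4 (gg): row=0 col=0 char='t'
After 5 (j): row=1 col=0 char='c'
After 6 (gg): row=0 col=0 char='t'
After 7 (l): row=0 col=1 char='e'
After 8 (h): row=0 col=0 char='t'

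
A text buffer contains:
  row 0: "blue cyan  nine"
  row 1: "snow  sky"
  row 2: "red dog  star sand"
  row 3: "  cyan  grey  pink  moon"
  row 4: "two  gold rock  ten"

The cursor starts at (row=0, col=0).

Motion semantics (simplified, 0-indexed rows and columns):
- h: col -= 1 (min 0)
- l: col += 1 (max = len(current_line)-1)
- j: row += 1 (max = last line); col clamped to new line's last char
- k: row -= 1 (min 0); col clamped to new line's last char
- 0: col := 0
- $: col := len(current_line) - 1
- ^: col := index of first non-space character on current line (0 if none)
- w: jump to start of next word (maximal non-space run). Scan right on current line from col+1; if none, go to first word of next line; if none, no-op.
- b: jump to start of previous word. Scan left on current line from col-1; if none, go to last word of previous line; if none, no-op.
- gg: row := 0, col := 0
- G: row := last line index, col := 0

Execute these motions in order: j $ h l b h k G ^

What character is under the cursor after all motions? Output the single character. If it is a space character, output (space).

Answer: t

Derivation:
After 1 (j): row=1 col=0 char='s'
After 2 ($): row=1 col=8 char='y'
After 3 (h): row=1 col=7 char='k'
After 4 (l): row=1 col=8 char='y'
After 5 (b): row=1 col=6 char='s'
After 6 (h): row=1 col=5 char='_'
After 7 (k): row=0 col=5 char='c'
After 8 (G): row=4 col=0 char='t'
After 9 (^): row=4 col=0 char='t'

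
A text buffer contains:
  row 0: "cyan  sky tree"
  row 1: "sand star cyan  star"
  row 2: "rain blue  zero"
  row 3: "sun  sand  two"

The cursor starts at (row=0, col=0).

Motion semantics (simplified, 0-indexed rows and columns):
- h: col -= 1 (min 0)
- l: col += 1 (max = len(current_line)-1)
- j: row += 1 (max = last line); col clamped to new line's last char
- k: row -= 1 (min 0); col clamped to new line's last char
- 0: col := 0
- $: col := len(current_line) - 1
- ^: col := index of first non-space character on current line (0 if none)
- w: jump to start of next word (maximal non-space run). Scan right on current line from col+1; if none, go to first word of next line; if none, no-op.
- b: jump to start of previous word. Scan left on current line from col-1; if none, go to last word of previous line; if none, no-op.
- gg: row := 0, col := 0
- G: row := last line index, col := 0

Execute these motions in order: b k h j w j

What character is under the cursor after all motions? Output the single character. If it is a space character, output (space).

Answer: b

Derivation:
After 1 (b): row=0 col=0 char='c'
After 2 (k): row=0 col=0 char='c'
After 3 (h): row=0 col=0 char='c'
After 4 (j): row=1 col=0 char='s'
After 5 (w): row=1 col=5 char='s'
After 6 (j): row=2 col=5 char='b'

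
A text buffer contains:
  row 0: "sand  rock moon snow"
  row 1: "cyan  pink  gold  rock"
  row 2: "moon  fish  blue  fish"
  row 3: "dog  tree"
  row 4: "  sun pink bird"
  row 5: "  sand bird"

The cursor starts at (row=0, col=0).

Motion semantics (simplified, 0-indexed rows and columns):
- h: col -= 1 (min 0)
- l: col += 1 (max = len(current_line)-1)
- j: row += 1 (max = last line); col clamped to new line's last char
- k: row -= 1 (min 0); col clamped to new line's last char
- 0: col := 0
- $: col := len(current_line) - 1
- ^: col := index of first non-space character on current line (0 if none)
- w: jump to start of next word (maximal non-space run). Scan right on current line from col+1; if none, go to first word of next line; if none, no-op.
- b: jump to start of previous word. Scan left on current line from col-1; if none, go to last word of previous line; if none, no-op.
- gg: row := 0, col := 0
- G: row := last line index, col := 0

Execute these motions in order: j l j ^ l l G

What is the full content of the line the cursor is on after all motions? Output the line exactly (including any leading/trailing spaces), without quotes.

After 1 (j): row=1 col=0 char='c'
After 2 (l): row=1 col=1 char='y'
After 3 (j): row=2 col=1 char='o'
After 4 (^): row=2 col=0 char='m'
After 5 (l): row=2 col=1 char='o'
After 6 (l): row=2 col=2 char='o'
After 7 (G): row=5 col=0 char='_'

Answer:   sand bird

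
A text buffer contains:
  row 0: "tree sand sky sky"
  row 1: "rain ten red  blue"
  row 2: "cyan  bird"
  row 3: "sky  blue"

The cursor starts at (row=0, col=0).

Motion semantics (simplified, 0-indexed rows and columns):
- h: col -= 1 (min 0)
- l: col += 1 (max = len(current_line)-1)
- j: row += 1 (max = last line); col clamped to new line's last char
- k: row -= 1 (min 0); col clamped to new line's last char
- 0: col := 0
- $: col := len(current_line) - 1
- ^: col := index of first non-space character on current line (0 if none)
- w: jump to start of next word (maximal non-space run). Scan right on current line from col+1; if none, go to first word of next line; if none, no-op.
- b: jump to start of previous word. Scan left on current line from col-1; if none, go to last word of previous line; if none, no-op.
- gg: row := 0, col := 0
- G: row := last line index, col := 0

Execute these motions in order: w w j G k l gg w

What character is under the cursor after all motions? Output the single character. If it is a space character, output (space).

Answer: s

Derivation:
After 1 (w): row=0 col=5 char='s'
After 2 (w): row=0 col=10 char='s'
After 3 (j): row=1 col=10 char='e'
After 4 (G): row=3 col=0 char='s'
After 5 (k): row=2 col=0 char='c'
After 6 (l): row=2 col=1 char='y'
After 7 (gg): row=0 col=0 char='t'
After 8 (w): row=0 col=5 char='s'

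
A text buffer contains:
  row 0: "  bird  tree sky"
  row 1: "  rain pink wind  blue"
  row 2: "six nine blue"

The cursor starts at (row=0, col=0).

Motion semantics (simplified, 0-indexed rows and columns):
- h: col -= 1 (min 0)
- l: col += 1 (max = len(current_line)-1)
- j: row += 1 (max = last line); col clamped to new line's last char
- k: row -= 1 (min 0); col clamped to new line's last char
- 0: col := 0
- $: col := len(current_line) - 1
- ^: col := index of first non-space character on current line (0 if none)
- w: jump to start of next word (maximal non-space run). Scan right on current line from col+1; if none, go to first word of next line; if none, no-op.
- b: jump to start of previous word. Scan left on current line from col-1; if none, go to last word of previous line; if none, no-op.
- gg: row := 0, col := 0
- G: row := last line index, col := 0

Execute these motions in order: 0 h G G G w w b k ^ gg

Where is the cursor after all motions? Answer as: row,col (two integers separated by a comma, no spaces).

After 1 (0): row=0 col=0 char='_'
After 2 (h): row=0 col=0 char='_'
After 3 (G): row=2 col=0 char='s'
After 4 (G): row=2 col=0 char='s'
After 5 (G): row=2 col=0 char='s'
After 6 (w): row=2 col=4 char='n'
After 7 (w): row=2 col=9 char='b'
After 8 (b): row=2 col=4 char='n'
After 9 (k): row=1 col=4 char='i'
After 10 (^): row=1 col=2 char='r'
After 11 (gg): row=0 col=0 char='_'

Answer: 0,0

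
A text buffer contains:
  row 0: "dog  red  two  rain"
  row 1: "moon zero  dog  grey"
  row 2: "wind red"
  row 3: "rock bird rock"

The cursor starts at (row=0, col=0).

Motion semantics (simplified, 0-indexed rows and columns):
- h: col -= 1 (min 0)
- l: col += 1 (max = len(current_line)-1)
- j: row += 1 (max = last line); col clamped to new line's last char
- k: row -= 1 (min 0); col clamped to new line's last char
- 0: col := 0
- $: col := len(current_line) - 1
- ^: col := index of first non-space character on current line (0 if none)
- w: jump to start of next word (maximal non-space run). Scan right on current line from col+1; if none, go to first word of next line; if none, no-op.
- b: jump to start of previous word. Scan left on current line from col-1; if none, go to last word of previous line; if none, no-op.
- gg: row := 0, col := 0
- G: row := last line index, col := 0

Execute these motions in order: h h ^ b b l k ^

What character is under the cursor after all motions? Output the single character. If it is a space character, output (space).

Answer: d

Derivation:
After 1 (h): row=0 col=0 char='d'
After 2 (h): row=0 col=0 char='d'
After 3 (^): row=0 col=0 char='d'
After 4 (b): row=0 col=0 char='d'
After 5 (b): row=0 col=0 char='d'
After 6 (l): row=0 col=1 char='o'
After 7 (k): row=0 col=1 char='o'
After 8 (^): row=0 col=0 char='d'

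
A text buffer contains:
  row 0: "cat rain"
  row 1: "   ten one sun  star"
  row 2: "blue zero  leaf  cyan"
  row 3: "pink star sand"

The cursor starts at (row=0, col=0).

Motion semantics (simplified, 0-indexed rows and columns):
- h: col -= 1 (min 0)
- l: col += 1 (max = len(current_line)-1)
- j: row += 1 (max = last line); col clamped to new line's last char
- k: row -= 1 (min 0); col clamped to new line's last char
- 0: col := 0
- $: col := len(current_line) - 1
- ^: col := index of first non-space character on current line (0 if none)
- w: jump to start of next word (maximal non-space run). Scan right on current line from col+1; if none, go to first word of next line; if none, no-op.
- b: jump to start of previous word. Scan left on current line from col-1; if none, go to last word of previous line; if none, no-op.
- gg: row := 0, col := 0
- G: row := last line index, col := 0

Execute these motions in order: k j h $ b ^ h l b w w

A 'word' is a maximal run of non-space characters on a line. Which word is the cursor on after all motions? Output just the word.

Answer: one

Derivation:
After 1 (k): row=0 col=0 char='c'
After 2 (j): row=1 col=0 char='_'
After 3 (h): row=1 col=0 char='_'
After 4 ($): row=1 col=19 char='r'
After 5 (b): row=1 col=16 char='s'
After 6 (^): row=1 col=3 char='t'
After 7 (h): row=1 col=2 char='_'
After 8 (l): row=1 col=3 char='t'
After 9 (b): row=0 col=4 char='r'
After 10 (w): row=1 col=3 char='t'
After 11 (w): row=1 col=7 char='o'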